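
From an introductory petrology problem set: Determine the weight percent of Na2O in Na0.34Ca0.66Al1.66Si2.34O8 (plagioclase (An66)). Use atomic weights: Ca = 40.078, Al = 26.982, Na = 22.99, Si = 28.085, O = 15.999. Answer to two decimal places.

M(Na0.34Ca0.66Al1.66Si2.34O8) = 272.769 g/mol; M(Na2O) = 61.979 g/mol.
Moles Na2O per formula unit = 0.34 Na ÷ 2 = 0.1700.
Na2O fraction = (0.1700 × 61.979) / 272.769 = 10.536/272.769 = 0.0386.

3.86 wt%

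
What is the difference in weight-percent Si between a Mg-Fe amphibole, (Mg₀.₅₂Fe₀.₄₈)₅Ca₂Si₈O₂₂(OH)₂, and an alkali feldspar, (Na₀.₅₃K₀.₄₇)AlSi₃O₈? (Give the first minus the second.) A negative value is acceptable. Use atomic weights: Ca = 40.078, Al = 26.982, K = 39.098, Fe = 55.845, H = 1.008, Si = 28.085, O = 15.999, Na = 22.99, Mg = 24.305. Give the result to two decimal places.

-5.93 percentage points

M((Mg₀.₅₂Fe₀.₄₈)₅Ca₂Si₈O₂₂(OH)₂) = 888.049 g/mol, so wt% Si = 224.680/888.049 × 100 = 25.30%.
M((Na₀.₅₃K₀.₄₇)AlSi₃O₈) = 269.790 g/mol, so wt% Si = 84.255/269.790 × 100 = 31.23%.
25.30 − 31.23 = -5.93 pp.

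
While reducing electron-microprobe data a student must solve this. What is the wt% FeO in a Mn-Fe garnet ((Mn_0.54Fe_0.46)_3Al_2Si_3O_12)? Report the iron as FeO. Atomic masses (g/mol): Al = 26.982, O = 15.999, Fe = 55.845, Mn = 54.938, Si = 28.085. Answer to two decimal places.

19.98 wt%

Formula mass = 496.273 g/mol.
1.38 Fe → 1.3800 mol FeO per formula unit; M(FeO) = 71.844, so FeO mass = 99.145 g.
99.145/496.273 × 100 = 19.98 wt%.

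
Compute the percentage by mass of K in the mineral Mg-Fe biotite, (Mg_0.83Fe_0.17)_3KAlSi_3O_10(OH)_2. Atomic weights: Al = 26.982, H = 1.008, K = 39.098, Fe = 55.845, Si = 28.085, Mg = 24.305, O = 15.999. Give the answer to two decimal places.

Formula mass = 2.49×24.305 + 0.51×55.845 + 1×39.098 + 1×26.982 + 3×28.085 + 12×15.999 + 2×1.008 = 433.339 g/mol, of which 39.098 g is K.
So K makes up 39.098/433.339 = 0.0902 of the mass, i.e. 9.02%.

9.02 mass %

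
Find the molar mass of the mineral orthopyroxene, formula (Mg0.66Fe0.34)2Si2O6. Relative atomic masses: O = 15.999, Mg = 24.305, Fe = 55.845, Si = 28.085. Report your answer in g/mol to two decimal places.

222.22 g/mol

M = 1.32·24.305 + 0.68·55.845 + 2·28.085 + 6·15.999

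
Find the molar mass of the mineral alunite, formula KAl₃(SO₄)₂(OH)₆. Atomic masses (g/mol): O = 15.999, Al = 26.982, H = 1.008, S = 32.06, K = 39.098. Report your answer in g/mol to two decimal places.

414.20 g/mol

The formula mass is the sum 1*39.098 + 3*26.982 + 2*32.06 + 14*15.999 + 6*1.008.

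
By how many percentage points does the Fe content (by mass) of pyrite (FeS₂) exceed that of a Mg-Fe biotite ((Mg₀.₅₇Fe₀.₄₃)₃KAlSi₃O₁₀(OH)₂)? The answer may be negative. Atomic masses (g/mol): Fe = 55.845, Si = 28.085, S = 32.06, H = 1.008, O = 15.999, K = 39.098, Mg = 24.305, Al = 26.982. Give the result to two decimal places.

First mineral: 55.845 g Fe in 119.965 g formula = 46.55 wt% Fe.
Second mineral: 72.040 g Fe in 457.941 g formula = 15.73 wt% Fe.
46.55% − 15.73% gives a difference of 30.82 percentage points.

30.82 percentage points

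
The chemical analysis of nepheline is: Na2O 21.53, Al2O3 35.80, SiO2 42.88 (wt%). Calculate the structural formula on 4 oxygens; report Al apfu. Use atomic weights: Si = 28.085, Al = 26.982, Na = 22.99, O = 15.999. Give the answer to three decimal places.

0.993 Al apfu

Na2O: 21.53/61.979 = 0.34738 mol → 0.69476 mol Na, 0.34738 mol O.
Al2O3: 35.80/101.961 = 0.35111 mol → 0.70222 mol Al, 1.05333 mol O.
SiO2: 42.88/60.083 = 0.71368 mol → 0.71368 mol Si, 1.42736 mol O.
Total oxygen = 2.82807 mol. Normalization factor = 4/2.82807 = 1.41439.
Al per 4 O = 0.70222 × 1.41439 = 0.993.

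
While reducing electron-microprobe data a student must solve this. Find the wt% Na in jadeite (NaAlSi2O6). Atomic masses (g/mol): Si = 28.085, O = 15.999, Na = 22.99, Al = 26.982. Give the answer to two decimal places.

Formula mass = 1·22.99 + 1·26.982 + 2·28.085 + 6·15.999 = 202.136 g/mol, of which 22.990 g is Na.
So Na makes up 22.990/202.136 = 0.1137 of the mass, i.e. 11.37%.

11.37 mass %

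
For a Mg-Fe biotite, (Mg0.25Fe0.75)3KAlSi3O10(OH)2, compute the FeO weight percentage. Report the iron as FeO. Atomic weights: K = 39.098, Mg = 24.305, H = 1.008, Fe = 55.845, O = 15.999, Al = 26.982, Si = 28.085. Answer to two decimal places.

M((Mg0.25Fe0.75)3KAlSi3O10(OH)2) = 488.219 g/mol; M(FeO) = 71.844 g/mol.
Moles FeO per formula unit = 2.25 Fe ÷ 1 = 2.2500.
FeO fraction = (2.2500 × 71.844) / 488.219 = 161.649/488.219 = 0.3311.

33.11 wt%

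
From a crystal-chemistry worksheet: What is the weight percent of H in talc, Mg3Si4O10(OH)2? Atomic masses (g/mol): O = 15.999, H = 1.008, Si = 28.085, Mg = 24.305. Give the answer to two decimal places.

M(Mg3Si4O10(OH)2) = 379.259 g/mol.
H contributes 2 × 1.008 = 2.016 g per mole.
2.016/379.259 = 0.0053 → 0.53%.

0.53 weight percent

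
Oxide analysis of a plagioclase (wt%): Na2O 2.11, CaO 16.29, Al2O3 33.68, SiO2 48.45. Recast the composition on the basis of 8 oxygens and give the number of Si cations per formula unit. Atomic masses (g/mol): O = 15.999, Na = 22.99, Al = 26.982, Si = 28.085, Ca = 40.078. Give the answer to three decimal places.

2.203 Si apfu

2.11 wt% Na2O ÷ 61.979 g/mol = 0.03404 mol, giving 0.06808 Na and 0.03404 O.
16.29 wt% CaO ÷ 56.077 g/mol = 0.29049 mol, giving 0.29049 Ca and 0.29049 O.
33.68 wt% Al2O3 ÷ 101.961 g/mol = 0.33032 mol, giving 0.66064 Al and 0.99096 O.
48.45 wt% SiO2 ÷ 60.083 g/mol = 0.80638 mol, giving 0.80638 Si and 1.61276 O.
Oxygen sums to 2.92825; scaling by 8/2.92825 = 2.73201 puts the formula on 8 O.
Si: 0.80638 × 2.73201 = 2.203 atoms per formula unit.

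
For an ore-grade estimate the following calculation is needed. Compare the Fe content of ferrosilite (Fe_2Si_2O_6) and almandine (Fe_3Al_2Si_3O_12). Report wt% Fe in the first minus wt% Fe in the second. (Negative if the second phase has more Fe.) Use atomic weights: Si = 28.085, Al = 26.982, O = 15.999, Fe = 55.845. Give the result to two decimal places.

M(Fe_2Si_2O_6) = 263.854 g/mol, so wt% Fe = 111.690/263.854 × 100 = 42.33%.
M(Fe_3Al_2Si_3O_12) = 497.742 g/mol, so wt% Fe = 167.535/497.742 × 100 = 33.66%.
42.33 − 33.66 = 8.67 pp.

8.67 percentage points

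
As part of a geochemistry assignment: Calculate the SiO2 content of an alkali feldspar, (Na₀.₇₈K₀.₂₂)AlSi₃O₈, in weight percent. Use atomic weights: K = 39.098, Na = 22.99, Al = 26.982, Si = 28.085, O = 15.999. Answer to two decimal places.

67.82 wt%

M((Na₀.₇₈K₀.₂₂)AlSi₃O₈) = 265.763 g/mol; M(SiO2) = 60.083 g/mol.
Moles SiO2 per formula unit = 3 Si ÷ 1 = 3.0000.
SiO2 fraction = (3.0000 × 60.083) / 265.763 = 180.249/265.763 = 0.6782.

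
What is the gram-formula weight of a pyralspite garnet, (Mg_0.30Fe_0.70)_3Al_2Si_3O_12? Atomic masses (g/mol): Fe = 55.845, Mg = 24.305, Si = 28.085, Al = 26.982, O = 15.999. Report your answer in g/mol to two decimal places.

469.36 g/mol

Mg: 0.90 × 24.305 = 21.8745
Fe: 2.10 × 55.845 = 117.2745
Al: 2 × 26.982 = 53.9640
Si: 3 × 28.085 = 84.2550
O: 12 × 15.999 = 191.9880
Summing the contributions gives the formula mass.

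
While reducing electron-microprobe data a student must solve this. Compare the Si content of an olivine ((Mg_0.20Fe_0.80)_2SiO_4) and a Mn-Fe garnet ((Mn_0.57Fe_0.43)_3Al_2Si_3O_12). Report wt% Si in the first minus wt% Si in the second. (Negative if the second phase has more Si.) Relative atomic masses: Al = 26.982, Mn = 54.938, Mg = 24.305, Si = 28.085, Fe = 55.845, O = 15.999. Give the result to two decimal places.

First mineral: 28.085 g Si in 191.155 g formula = 14.69 wt% Si.
Second mineral: 84.255 g Si in 496.191 g formula = 16.98 wt% Si.
14.69% − 16.98% gives a difference of -2.29 percentage points.

-2.29 percentage points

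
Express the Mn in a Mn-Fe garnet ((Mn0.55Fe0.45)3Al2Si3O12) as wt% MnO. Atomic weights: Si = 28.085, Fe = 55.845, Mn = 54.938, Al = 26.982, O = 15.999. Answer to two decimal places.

M((Mn0.55Fe0.45)3Al2Si3O12) = 496.245 g/mol; M(MnO) = 70.937 g/mol.
Moles MnO per formula unit = 1.65 Mn ÷ 1 = 1.6500.
MnO fraction = (1.6500 × 70.937) / 496.245 = 117.046/496.245 = 0.2359.

23.59 wt%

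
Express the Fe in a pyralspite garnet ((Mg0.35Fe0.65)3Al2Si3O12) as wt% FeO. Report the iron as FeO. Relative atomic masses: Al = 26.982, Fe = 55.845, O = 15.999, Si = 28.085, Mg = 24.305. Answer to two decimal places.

30.15 wt%

Formula mass = 464.625 g/mol.
1.95 Fe → 1.9500 mol FeO per formula unit; M(FeO) = 71.844, so FeO mass = 140.096 g.
140.096/464.625 × 100 = 30.15 wt%.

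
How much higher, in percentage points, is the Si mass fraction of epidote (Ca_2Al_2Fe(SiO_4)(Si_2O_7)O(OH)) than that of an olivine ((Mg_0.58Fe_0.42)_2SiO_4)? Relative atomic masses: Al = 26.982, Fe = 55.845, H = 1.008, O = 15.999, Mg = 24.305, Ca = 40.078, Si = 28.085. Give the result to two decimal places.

0.64 percentage points

M(Ca_2Al_2Fe(SiO_4)(Si_2O_7)O(OH)) = 483.215 g/mol, so wt% Si = 84.255/483.215 × 100 = 17.44%.
M((Mg_0.58Fe_0.42)_2SiO_4) = 167.185 g/mol, so wt% Si = 28.085/167.185 × 100 = 16.80%.
17.44 − 16.80 = 0.64 pp.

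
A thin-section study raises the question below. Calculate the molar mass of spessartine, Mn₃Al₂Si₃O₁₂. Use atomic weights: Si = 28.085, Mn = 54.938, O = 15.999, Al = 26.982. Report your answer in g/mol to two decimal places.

495.02 g/mol

The formula mass is the sum 3×54.938 + 2×26.982 + 3×28.085 + 12×15.999.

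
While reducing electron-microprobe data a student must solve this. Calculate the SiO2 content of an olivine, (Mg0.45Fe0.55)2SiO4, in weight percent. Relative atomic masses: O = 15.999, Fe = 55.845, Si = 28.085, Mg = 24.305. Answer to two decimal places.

Molar mass of (Mg0.45Fe0.55)2SiO4 = 0.90×24.305 + 1.10×55.845 + 1×28.085 + 4×15.999 = 175.385 g/mol.
Each formula unit contains 1 Si, equivalent to 1/1 = 1.0000 mol SiO2.
M(SiO2) = 1×28.085 + 2×15.999 = 60.083 g/mol.
Mass of SiO2 per formula unit = 1.0000 × 60.083 = 60.083 g.
SiO2 wt% = 60.083 / 175.385 × 100 = 34.26%.

34.26 wt%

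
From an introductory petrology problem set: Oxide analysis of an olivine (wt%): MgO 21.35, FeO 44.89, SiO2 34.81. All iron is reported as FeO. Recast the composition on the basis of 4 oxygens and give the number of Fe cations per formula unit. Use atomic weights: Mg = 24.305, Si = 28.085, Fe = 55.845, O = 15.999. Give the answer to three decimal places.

1.080 Fe apfu

MgO: 21.35/40.304 = 0.52972 mol → 0.52972 mol Mg, 0.52972 mol O.
FeO: 44.89/71.844 = 0.62483 mol → 0.62483 mol Fe, 0.62483 mol O.
SiO2: 34.81/60.083 = 0.57937 mol → 0.57937 mol Si, 1.15874 mol O.
Total oxygen = 2.31329 mol. Normalization factor = 4/2.31329 = 1.72914.
Fe per 4 O = 0.62483 × 1.72914 = 1.080.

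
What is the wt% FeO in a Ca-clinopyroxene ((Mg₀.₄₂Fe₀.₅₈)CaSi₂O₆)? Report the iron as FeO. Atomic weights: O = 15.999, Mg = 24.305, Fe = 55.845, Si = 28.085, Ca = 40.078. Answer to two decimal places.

17.74 wt%

Molar mass of (Mg₀.₄₂Fe₀.₅₈)CaSi₂O₆ = 0.42*24.305 + 0.58*55.845 + 1*40.078 + 2*28.085 + 6*15.999 = 234.840 g/mol.
Each formula unit contains 0.58 Fe, equivalent to 0.58/1 = 0.5800 mol FeO.
M(FeO) = 1×55.845 + 1×15.999 = 71.844 g/mol.
Mass of FeO per formula unit = 0.5800 × 71.844 = 41.670 g.
FeO wt% = 41.670 / 234.840 × 100 = 17.74%.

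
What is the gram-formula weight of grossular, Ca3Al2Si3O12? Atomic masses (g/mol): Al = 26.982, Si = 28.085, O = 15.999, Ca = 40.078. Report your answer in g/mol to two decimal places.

The formula mass is the sum 3×40.078 + 2×26.982 + 3×28.085 + 12×15.999.

450.44 g/mol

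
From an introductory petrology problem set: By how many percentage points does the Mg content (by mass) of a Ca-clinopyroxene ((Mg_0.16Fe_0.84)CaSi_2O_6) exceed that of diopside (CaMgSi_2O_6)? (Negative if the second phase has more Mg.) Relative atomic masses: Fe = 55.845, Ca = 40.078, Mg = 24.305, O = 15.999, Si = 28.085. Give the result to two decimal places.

Mg in (Mg_0.16Fe_0.84)CaSi_2O_6: molar mass 243.041 g/mol; 0.16×24.305 = 3.889 g → 1.60 wt%.
Mg in CaMgSi_2O_6: molar mass 216.547 g/mol; 1×24.305 = 24.305 g → 11.22 wt%.
Difference = 1.60 − 11.22 = -9.62 percentage points.

-9.62 percentage points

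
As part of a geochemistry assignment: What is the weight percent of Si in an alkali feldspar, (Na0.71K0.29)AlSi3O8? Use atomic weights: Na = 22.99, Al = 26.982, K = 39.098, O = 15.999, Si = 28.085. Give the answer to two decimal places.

M((Na0.71K0.29)AlSi3O8) = 266.890 g/mol.
Si contributes 3 × 28.085 = 84.255 g per mole.
84.255/266.890 = 0.3157 → 31.57%.

31.57 mass %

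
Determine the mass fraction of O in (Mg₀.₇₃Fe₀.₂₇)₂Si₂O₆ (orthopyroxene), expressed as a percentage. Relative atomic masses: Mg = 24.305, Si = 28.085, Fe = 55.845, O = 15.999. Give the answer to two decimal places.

Formula mass = 1.46·24.305 + 0.54·55.845 + 2·28.085 + 6·15.999 = 217.806 g/mol, of which 95.994 g is O.
So O makes up 95.994/217.806 = 0.4407 of the mass, i.e. 44.07%.

44.07 mass %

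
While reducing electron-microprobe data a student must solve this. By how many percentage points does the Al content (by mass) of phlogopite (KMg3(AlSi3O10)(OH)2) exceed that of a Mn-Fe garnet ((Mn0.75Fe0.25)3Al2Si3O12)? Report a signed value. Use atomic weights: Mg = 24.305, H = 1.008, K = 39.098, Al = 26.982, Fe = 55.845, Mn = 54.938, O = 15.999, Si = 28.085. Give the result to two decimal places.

-4.42 percentage points

First mineral: 26.982 g Al in 417.254 g formula = 6.47 wt% Al.
Second mineral: 53.964 g Al in 495.701 g formula = 10.89 wt% Al.
6.47% − 10.89% gives a difference of -4.42 percentage points.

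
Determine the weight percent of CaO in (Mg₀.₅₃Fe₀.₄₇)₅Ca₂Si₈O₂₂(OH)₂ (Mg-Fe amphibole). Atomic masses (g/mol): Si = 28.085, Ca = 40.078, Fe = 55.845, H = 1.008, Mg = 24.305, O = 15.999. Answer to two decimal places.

M((Mg₀.₅₃Fe₀.₄₇)₅Ca₂Si₈O₂₂(OH)₂) = 886.472 g/mol; M(CaO) = 56.077 g/mol.
Moles CaO per formula unit = 2 Ca ÷ 1 = 2.0000.
CaO fraction = (2.0000 × 56.077) / 886.472 = 112.154/886.472 = 0.1265.

12.65 wt%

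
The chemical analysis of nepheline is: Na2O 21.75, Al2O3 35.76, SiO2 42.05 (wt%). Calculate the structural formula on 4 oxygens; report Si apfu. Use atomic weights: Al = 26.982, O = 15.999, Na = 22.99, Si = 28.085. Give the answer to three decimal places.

Na2O (M=61.979): mol = 0.35093; Na = 0.70186, O = 0.35093.
Al2O3 (M=101.961): mol = 0.35072; Al = 0.70144, O = 1.05216.
SiO2 (M=60.083): mol = 0.69987; Si = 0.69987, O = 1.39974.
ΣO = 2.80283; factor = 4/ΣO = 1.42713.
Si apfu = 0.69987 × 1.42713 = 0.999.

0.999 Si apfu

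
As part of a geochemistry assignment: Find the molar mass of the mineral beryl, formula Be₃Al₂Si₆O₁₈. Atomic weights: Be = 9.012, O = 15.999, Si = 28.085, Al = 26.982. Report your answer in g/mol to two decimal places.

537.49 g/mol

Be: 3 × 9.012 = 27.0360
Al: 2 × 26.982 = 53.9640
Si: 6 × 28.085 = 168.5100
O: 18 × 15.999 = 287.9820
Summing the contributions gives the formula mass.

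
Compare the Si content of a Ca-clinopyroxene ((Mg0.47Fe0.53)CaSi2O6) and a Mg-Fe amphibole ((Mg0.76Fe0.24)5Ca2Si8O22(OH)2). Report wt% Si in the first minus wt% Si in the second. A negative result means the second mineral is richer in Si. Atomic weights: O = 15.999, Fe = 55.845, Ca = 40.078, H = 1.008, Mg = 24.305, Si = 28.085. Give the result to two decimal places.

-2.35 percentage points

Si in (Mg0.47Fe0.53)CaSi2O6: molar mass 233.263 g/mol; 2×28.085 = 56.170 g → 24.08 wt%.
Si in (Mg0.76Fe0.24)5Ca2Si8O22(OH)2: molar mass 850.201 g/mol; 8×28.085 = 224.680 g → 26.43 wt%.
Difference = 24.08 − 26.43 = -2.35 percentage points.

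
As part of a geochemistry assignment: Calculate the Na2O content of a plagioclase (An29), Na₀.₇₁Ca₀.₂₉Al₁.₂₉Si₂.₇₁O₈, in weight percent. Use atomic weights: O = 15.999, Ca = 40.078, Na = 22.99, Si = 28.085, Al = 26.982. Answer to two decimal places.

8.25 wt%

M(Na₀.₇₁Ca₀.₂₉Al₁.₂₉Si₂.₇₁O₈) = 266.855 g/mol; M(Na2O) = 61.979 g/mol.
Moles Na2O per formula unit = 0.71 Na ÷ 2 = 0.3550.
Na2O fraction = (0.3550 × 61.979) / 266.855 = 22.003/266.855 = 0.0825.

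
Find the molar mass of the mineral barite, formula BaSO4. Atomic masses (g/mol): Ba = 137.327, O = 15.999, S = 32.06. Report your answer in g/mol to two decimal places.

M = 1*137.327 + 1*32.06 + 4*15.999

233.38 g/mol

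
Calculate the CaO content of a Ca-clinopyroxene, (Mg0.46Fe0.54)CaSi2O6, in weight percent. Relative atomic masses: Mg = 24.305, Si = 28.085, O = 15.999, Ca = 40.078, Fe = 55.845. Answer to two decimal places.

Formula mass = 233.579 g/mol.
1 Ca → 1.0000 mol CaO per formula unit; M(CaO) = 56.077, so CaO mass = 56.077 g.
56.077/233.579 × 100 = 24.01 wt%.

24.01 wt%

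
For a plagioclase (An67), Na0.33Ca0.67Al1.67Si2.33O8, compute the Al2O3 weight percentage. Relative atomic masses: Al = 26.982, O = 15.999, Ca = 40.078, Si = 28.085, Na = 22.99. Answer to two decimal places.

M(Na0.33Ca0.67Al1.67Si2.33O8) = 272.929 g/mol; M(Al2O3) = 101.961 g/mol.
Moles Al2O3 per formula unit = 1.67 Al ÷ 2 = 0.8350.
Al2O3 fraction = (0.8350 × 101.961) / 272.929 = 85.137/272.929 = 0.3119.

31.19 wt%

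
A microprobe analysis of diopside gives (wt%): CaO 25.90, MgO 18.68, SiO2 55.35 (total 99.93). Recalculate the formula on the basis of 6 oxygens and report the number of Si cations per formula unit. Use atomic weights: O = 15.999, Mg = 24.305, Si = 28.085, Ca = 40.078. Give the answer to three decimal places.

CaO: 25.90/56.077 = 0.46186 mol → 0.46186 mol Ca, 0.46186 mol O.
MgO: 18.68/40.304 = 0.46348 mol → 0.46348 mol Mg, 0.46348 mol O.
SiO2: 55.35/60.083 = 0.92123 mol → 0.92123 mol Si, 1.84246 mol O.
Total oxygen = 2.76780 mol. Normalization factor = 6/2.76780 = 2.16779.
Si per 6 O = 0.92123 × 2.16779 = 1.997.

1.997 Si apfu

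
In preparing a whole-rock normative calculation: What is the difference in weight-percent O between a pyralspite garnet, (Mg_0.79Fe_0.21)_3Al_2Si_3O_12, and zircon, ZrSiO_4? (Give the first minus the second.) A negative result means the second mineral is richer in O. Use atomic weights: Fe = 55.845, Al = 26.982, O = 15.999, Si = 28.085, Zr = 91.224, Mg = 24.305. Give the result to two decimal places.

10.48 percentage points

O in (Mg_0.79Fe_0.21)_3Al_2Si_3O_12: molar mass 422.992 g/mol; 12×15.999 = 191.988 g → 45.39 wt%.
O in ZrSiO_4: molar mass 183.305 g/mol; 4×15.999 = 63.996 g → 34.91 wt%.
Difference = 45.39 − 34.91 = 10.48 percentage points.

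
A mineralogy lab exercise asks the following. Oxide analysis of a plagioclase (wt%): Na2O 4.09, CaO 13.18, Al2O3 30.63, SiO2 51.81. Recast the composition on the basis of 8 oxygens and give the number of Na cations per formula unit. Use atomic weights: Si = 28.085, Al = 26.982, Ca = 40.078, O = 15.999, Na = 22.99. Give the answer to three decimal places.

0.361 Na apfu

Na2O: 4.09/61.979 = 0.06599 mol → 0.13198 mol Na, 0.06599 mol O.
CaO: 13.18/56.077 = 0.23503 mol → 0.23503 mol Ca, 0.23503 mol O.
Al2O3: 30.63/101.961 = 0.30041 mol → 0.60082 mol Al, 0.90123 mol O.
SiO2: 51.81/60.083 = 0.86231 mol → 0.86231 mol Si, 1.72462 mol O.
Total oxygen = 2.92687 mol. Normalization factor = 8/2.92687 = 2.73330.
Na per 8 O = 0.13198 × 2.73330 = 0.361.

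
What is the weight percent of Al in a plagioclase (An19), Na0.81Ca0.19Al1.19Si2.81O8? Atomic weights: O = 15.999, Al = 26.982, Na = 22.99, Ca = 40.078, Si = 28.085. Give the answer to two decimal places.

12.10 weight percent

Molar mass of Na0.81Ca0.19Al1.19Si2.81O8: 0.81*22.99 + 0.19*40.078 + 1.19*26.982 + 2.81*28.085 + 8*15.999 = 265.256 g/mol.
Mass of Al per formula unit: 1.19 × 26.982 = 32.109 g.
Weight fraction Al = 32.109 / 265.256 = 0.1210.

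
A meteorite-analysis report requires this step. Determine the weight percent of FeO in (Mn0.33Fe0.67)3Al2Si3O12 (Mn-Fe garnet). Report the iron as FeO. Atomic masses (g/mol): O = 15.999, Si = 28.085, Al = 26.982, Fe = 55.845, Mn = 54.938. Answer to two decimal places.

Formula mass = 496.844 g/mol.
2.01 Fe → 2.0100 mol FeO per formula unit; M(FeO) = 71.844, so FeO mass = 144.406 g.
144.406/496.844 × 100 = 29.06 wt%.

29.06 wt%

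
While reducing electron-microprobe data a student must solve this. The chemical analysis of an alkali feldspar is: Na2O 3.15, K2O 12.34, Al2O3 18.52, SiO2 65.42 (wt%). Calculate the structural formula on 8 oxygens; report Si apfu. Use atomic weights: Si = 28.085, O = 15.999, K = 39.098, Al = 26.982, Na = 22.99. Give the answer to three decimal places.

Na2O: 3.15/61.979 = 0.05082 mol → 0.10164 mol Na, 0.05082 mol O.
K2O: 12.34/94.195 = 0.13100 mol → 0.26200 mol K, 0.13100 mol O.
Al2O3: 18.52/101.961 = 0.18164 mol → 0.36328 mol Al, 0.54492 mol O.
SiO2: 65.42/60.083 = 1.08883 mol → 1.08883 mol Si, 2.17766 mol O.
Total oxygen = 2.90440 mol. Normalization factor = 8/2.90440 = 2.75444.
Si per 8 O = 1.08883 × 2.75444 = 2.999.

2.999 Si apfu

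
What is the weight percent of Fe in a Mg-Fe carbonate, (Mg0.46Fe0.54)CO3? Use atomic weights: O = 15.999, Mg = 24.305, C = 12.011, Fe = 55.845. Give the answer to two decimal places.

29.76 weight percent

M((Mg0.46Fe0.54)CO3) = 101.345 g/mol.
Fe contributes 0.54 × 55.845 = 30.156 g per mole.
30.156/101.345 = 0.2976 → 29.76%.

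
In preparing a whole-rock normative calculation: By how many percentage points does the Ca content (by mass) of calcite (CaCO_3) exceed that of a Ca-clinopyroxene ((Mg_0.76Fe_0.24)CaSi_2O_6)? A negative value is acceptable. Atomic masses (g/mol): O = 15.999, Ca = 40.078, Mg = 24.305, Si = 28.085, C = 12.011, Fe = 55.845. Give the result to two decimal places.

22.16 percentage points

Ca in CaCO_3: molar mass 100.086 g/mol; 1×40.078 = 40.078 g → 40.04 wt%.
Ca in (Mg_0.76Fe_0.24)CaSi_2O_6: molar mass 224.117 g/mol; 1×40.078 = 40.078 g → 17.88 wt%.
Difference = 40.04 − 17.88 = 22.16 percentage points.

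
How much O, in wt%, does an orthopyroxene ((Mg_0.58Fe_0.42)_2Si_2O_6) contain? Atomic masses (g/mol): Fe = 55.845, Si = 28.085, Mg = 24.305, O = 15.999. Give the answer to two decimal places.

42.24 wt%

Formula mass = 1.16·24.305 + 0.84·55.845 + 2·28.085 + 6·15.999 = 227.268 g/mol, of which 95.994 g is O.
So O makes up 95.994/227.268 = 0.4224 of the mass, i.e. 42.24%.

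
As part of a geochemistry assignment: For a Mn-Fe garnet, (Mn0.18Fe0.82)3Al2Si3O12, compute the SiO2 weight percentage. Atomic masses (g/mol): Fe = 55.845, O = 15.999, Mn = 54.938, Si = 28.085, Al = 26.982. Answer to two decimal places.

36.25 wt%

Molar mass of (Mn0.18Fe0.82)3Al2Si3O12 = 0.54·54.938 + 2.46·55.845 + 2·26.982 + 3·28.085 + 12·15.999 = 497.252 g/mol.
Each formula unit contains 3 Si, equivalent to 3/1 = 3.0000 mol SiO2.
M(SiO2) = 1×28.085 + 2×15.999 = 60.083 g/mol.
Mass of SiO2 per formula unit = 3.0000 × 60.083 = 180.249 g.
SiO2 wt% = 180.249 / 497.252 × 100 = 36.25%.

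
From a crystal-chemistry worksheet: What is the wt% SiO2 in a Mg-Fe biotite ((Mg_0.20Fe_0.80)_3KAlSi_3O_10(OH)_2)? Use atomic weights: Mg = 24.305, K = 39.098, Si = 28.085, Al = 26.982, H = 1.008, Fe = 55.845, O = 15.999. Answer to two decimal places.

Formula mass = 492.950 g/mol.
3 Si → 3.0000 mol SiO2 per formula unit; M(SiO2) = 60.083, so SiO2 mass = 180.249 g.
180.249/492.950 × 100 = 36.57 wt%.

36.57 wt%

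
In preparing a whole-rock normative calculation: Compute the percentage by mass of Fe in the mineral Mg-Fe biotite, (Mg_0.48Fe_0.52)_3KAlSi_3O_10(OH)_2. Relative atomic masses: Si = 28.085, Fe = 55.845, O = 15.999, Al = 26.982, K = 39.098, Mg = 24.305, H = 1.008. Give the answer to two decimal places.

Formula mass = 1.44·24.305 + 1.56·55.845 + 1·39.098 + 1·26.982 + 3·28.085 + 12·15.999 + 2·1.008 = 466.456 g/mol, of which 87.118 g is Fe.
So Fe makes up 87.118/466.456 = 0.1868 of the mass, i.e. 18.68%.

18.68 mass %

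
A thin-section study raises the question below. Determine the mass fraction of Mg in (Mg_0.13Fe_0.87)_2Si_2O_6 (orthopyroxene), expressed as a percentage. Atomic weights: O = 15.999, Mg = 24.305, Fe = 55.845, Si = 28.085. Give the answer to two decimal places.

2.47 mass %

Molar mass of (Mg_0.13Fe_0.87)_2Si_2O_6: 0.26×24.305 + 1.74×55.845 + 2×28.085 + 6×15.999 = 255.654 g/mol.
Mass of Mg per formula unit: 0.26 × 24.305 = 6.319 g.
Weight fraction Mg = 6.319 / 255.654 = 0.0247.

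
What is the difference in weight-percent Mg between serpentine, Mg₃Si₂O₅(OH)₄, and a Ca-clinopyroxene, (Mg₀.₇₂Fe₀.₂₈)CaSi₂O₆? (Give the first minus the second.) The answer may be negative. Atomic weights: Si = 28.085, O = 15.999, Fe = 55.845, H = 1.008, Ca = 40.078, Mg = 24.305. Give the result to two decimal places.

18.55 percentage points

Mg in Mg₃Si₂O₅(OH)₄: molar mass 277.108 g/mol; 3×24.305 = 72.915 g → 26.31 wt%.
Mg in (Mg₀.₇₂Fe₀.₂₈)CaSi₂O₆: molar mass 225.378 g/mol; 0.72×24.305 = 17.500 g → 7.76 wt%.
Difference = 26.31 − 7.76 = 18.55 percentage points.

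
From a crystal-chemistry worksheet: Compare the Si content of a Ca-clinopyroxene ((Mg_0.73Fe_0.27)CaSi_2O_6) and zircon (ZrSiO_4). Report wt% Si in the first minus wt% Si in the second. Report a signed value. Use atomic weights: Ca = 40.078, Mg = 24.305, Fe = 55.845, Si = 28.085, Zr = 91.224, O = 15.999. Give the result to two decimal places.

First mineral: 56.170 g Si in 225.063 g formula = 24.96 wt% Si.
Second mineral: 28.085 g Si in 183.305 g formula = 15.32 wt% Si.
24.96% − 15.32% gives a difference of 9.64 percentage points.

9.64 percentage points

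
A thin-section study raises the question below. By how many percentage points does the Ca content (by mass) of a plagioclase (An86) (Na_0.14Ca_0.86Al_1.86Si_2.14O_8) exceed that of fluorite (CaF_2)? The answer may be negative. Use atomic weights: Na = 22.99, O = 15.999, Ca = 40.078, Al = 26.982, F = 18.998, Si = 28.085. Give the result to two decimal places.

-38.84 percentage points

First mineral: 34.467 g Ca in 275.966 g formula = 12.49 wt% Ca.
Second mineral: 40.078 g Ca in 78.074 g formula = 51.33 wt% Ca.
12.49% − 51.33% gives a difference of -38.84 percentage points.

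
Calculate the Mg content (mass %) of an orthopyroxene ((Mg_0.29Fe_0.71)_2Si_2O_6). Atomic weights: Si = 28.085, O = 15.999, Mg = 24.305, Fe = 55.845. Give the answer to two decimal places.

M((Mg_0.29Fe_0.71)_2Si_2O_6) = 245.561 g/mol.
Mg contributes 0.58 × 24.305 = 14.097 g per mole.
14.097/245.561 = 0.0574 → 5.74%.

5.74 mass %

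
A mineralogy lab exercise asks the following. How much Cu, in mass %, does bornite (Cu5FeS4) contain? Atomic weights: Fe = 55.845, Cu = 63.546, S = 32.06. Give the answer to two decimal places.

M(Cu5FeS4) = 501.815 g/mol.
Cu contributes 5 × 63.546 = 317.730 g per mole.
317.730/501.815 = 0.6332 → 63.32%.

63.32 mass %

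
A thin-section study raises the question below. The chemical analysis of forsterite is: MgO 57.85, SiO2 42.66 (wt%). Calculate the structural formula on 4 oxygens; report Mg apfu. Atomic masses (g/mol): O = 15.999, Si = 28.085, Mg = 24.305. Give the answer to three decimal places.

57.85 wt% MgO ÷ 40.304 g/mol = 1.43534 mol, giving 1.43534 Mg and 1.43534 O.
42.66 wt% SiO2 ÷ 60.083 g/mol = 0.71002 mol, giving 0.71002 Si and 1.42004 O.
Oxygen sums to 2.85538; scaling by 4/2.85538 = 1.40086 puts the formula on 4 O.
Mg: 1.43534 × 1.40086 = 2.011 atoms per formula unit.

2.011 Mg apfu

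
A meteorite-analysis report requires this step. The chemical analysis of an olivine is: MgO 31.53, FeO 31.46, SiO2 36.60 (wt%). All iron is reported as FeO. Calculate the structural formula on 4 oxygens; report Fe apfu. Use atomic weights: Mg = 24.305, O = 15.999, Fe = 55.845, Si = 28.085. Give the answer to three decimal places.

0.718 Fe apfu

MgO: 31.53/40.304 = 0.78230 mol → 0.78230 mol Mg, 0.78230 mol O.
FeO: 31.46/71.844 = 0.43789 mol → 0.43789 mol Fe, 0.43789 mol O.
SiO2: 36.60/60.083 = 0.60916 mol → 0.60916 mol Si, 1.21832 mol O.
Total oxygen = 2.43851 mol. Normalization factor = 4/2.43851 = 1.64035.
Fe per 4 O = 0.43789 × 1.64035 = 0.718.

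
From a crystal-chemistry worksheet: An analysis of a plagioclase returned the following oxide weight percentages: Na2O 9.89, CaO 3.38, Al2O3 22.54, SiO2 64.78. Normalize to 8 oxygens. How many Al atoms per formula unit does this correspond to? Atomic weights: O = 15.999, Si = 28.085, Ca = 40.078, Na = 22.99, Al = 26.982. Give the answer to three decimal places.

1.164 Al apfu

Na2O: 9.89/61.979 = 0.15957 mol → 0.31914 mol Na, 0.15957 mol O.
CaO: 3.38/56.077 = 0.06027 mol → 0.06027 mol Ca, 0.06027 mol O.
Al2O3: 22.54/101.961 = 0.22106 mol → 0.44212 mol Al, 0.66318 mol O.
SiO2: 64.78/60.083 = 1.07818 mol → 1.07818 mol Si, 2.15636 mol O.
Total oxygen = 3.03938 mol. Normalization factor = 8/3.03938 = 2.63212.
Al per 8 O = 0.44212 × 2.63212 = 1.164.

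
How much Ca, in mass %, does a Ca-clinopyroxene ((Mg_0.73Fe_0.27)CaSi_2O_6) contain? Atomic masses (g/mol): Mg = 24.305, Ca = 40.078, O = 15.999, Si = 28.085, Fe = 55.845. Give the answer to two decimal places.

Molar mass of (Mg_0.73Fe_0.27)CaSi_2O_6: 0.73*24.305 + 0.27*55.845 + 1*40.078 + 2*28.085 + 6*15.999 = 225.063 g/mol.
Mass of Ca per formula unit: 1 × 40.078 = 40.078 g.
Weight fraction Ca = 40.078 / 225.063 = 0.1781.

17.81 mass %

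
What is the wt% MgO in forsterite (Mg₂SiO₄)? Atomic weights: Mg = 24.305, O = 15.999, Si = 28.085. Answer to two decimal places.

Formula mass = 140.691 g/mol.
2 Mg → 2.0000 mol MgO per formula unit; M(MgO) = 40.304, so MgO mass = 80.608 g.
80.608/140.691 × 100 = 57.29 wt%.

57.29 wt%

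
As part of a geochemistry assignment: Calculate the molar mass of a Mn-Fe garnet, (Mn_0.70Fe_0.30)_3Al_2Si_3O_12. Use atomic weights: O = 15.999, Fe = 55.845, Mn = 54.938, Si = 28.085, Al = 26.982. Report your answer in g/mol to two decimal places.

495.84 g/mol

M = 2.10×54.938 + 0.90×55.845 + 2×26.982 + 3×28.085 + 12×15.999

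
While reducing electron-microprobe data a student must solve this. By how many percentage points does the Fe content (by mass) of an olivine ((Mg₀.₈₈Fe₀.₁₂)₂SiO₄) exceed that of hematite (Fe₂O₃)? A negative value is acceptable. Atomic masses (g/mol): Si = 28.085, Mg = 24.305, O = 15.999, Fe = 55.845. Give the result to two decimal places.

Fe in (Mg₀.₈₈Fe₀.₁₂)₂SiO₄: molar mass 148.261 g/mol; 0.24×55.845 = 13.403 g → 9.04 wt%.
Fe in Fe₂O₃: molar mass 159.687 g/mol; 2×55.845 = 111.690 g → 69.94 wt%.
Difference = 9.04 − 69.94 = -60.90 percentage points.

-60.90 percentage points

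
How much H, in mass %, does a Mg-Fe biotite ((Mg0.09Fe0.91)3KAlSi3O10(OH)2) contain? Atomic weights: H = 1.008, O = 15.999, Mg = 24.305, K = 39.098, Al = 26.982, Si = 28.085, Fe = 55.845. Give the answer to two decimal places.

0.40 mass %

M((Mg0.09Fe0.91)3KAlSi3O10(OH)2) = 503.358 g/mol.
H contributes 2 × 1.008 = 2.016 g per mole.
2.016/503.358 = 0.0040 → 0.40%.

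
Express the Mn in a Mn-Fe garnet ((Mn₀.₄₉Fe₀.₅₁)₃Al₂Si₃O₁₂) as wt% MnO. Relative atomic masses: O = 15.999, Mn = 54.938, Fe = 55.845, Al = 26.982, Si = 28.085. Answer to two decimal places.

Molar mass of (Mn₀.₄₉Fe₀.₅₁)₃Al₂Si₃O₁₂ = 1.47*54.938 + 1.53*55.845 + 2*26.982 + 3*28.085 + 12*15.999 = 496.409 g/mol.
Each formula unit contains 1.47 Mn, equivalent to 1.47/1 = 1.4700 mol MnO.
M(MnO) = 1×54.938 + 1×15.999 = 70.937 g/mol.
Mass of MnO per formula unit = 1.4700 × 70.937 = 104.277 g.
MnO wt% = 104.277 / 496.409 × 100 = 21.01%.

21.01 wt%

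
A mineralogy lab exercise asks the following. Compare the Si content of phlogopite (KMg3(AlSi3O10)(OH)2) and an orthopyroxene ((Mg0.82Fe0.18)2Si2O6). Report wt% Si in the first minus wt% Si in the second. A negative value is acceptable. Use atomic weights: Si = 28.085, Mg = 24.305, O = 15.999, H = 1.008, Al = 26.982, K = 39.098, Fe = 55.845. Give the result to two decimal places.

-6.29 percentage points

M(KMg3(AlSi3O10)(OH)2) = 417.254 g/mol, so wt% Si = 84.255/417.254 × 100 = 20.19%.
M((Mg0.82Fe0.18)2Si2O6) = 212.128 g/mol, so wt% Si = 56.170/212.128 × 100 = 26.48%.
20.19 − 26.48 = -6.29 pp.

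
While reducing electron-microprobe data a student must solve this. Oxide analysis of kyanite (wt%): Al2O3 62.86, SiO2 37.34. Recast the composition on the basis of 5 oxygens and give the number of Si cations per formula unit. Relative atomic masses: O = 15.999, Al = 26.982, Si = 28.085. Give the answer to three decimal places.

1.005 Si apfu

Al2O3 (M=101.961): mol = 0.61651; Al = 1.23302, O = 1.84953.
SiO2 (M=60.083): mol = 0.62147; Si = 0.62147, O = 1.24294.
ΣO = 3.09247; factor = 5/ΣO = 1.61683.
Si apfu = 0.62147 × 1.61683 = 1.005.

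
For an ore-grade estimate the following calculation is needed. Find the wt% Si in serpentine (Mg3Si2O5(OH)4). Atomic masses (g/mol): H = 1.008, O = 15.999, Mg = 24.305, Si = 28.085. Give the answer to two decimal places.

20.27 mass %

M(Mg3Si2O5(OH)4) = 277.108 g/mol.
Si contributes 2 × 28.085 = 56.170 g per mole.
56.170/277.108 = 0.2027 → 20.27%.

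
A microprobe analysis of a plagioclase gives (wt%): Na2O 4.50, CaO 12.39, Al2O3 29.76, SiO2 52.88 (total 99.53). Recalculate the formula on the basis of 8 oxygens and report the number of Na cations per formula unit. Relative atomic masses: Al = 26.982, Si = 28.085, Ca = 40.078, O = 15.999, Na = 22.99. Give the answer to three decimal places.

Na2O (M=61.979): mol = 0.07261; Na = 0.14522, O = 0.07261.
CaO (M=56.077): mol = 0.22095; Ca = 0.22095, O = 0.22095.
Al2O3 (M=101.961): mol = 0.29188; Al = 0.58376, O = 0.87564.
SiO2 (M=60.083): mol = 0.88012; Si = 0.88012, O = 1.76024.
ΣO = 2.92944; factor = 8/ΣO = 2.73090.
Na apfu = 0.14522 × 2.73090 = 0.397.

0.397 Na apfu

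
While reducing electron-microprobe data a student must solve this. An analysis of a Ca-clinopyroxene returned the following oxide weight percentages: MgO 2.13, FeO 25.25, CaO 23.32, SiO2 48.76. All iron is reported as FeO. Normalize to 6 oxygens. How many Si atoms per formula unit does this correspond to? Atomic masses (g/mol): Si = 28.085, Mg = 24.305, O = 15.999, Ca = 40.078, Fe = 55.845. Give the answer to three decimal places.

1.993 Si apfu

MgO (M=40.304): mol = 0.05285; Mg = 0.05285, O = 0.05285.
FeO (M=71.844): mol = 0.35146; Fe = 0.35146, O = 0.35146.
CaO (M=56.077): mol = 0.41586; Ca = 0.41586, O = 0.41586.
SiO2 (M=60.083): mol = 0.81154; Si = 0.81154, O = 1.62308.
ΣO = 2.44325; factor = 6/ΣO = 2.45575.
Si apfu = 0.81154 × 2.45575 = 1.993.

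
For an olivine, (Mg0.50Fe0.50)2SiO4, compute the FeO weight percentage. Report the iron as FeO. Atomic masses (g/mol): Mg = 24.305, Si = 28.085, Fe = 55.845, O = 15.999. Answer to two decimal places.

41.71 wt%

Formula mass = 172.231 g/mol.
1 Fe → 1.0000 mol FeO per formula unit; M(FeO) = 71.844, so FeO mass = 71.844 g.
71.844/172.231 × 100 = 41.71 wt%.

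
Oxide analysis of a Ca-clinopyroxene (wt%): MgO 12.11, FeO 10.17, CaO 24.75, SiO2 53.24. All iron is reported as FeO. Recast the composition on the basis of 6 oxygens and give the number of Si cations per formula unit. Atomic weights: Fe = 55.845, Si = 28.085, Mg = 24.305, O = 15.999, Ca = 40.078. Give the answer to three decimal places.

2.002 Si apfu

12.11 wt% MgO ÷ 40.304 g/mol = 0.30047 mol, giving 0.30047 Mg and 0.30047 O.
10.17 wt% FeO ÷ 71.844 g/mol = 0.14156 mol, giving 0.14156 Fe and 0.14156 O.
24.75 wt% CaO ÷ 56.077 g/mol = 0.44136 mol, giving 0.44136 Ca and 0.44136 O.
53.24 wt% SiO2 ÷ 60.083 g/mol = 0.88611 mol, giving 0.88611 Si and 1.77222 O.
Oxygen sums to 2.65561; scaling by 6/2.65561 = 2.25937 puts the formula on 6 O.
Si: 0.88611 × 2.25937 = 2.002 atoms per formula unit.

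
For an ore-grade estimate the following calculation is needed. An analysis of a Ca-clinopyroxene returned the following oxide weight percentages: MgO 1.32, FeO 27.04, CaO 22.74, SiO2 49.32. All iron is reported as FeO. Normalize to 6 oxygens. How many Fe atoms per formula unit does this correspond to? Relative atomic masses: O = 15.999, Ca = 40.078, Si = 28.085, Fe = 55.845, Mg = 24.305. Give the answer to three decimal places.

MgO (M=40.304): mol = 0.03275; Mg = 0.03275, O = 0.03275.
FeO (M=71.844): mol = 0.37637; Fe = 0.37637, O = 0.37637.
CaO (M=56.077): mol = 0.40551; Ca = 0.40551, O = 0.40551.
SiO2 (M=60.083): mol = 0.82086; Si = 0.82086, O = 1.64172.
ΣO = 2.45635; factor = 6/ΣO = 2.44265.
Fe apfu = 0.37637 × 2.44265 = 0.919.

0.919 Fe apfu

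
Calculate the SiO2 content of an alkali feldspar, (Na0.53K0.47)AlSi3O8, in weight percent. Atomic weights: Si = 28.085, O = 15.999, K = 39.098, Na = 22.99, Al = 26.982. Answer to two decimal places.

Molar mass of (Na0.53K0.47)AlSi3O8 = 0.53·22.99 + 0.47·39.098 + 1·26.982 + 3·28.085 + 8·15.999 = 269.790 g/mol.
Each formula unit contains 3 Si, equivalent to 3/1 = 3.0000 mol SiO2.
M(SiO2) = 1×28.085 + 2×15.999 = 60.083 g/mol.
Mass of SiO2 per formula unit = 3.0000 × 60.083 = 180.249 g.
SiO2 wt% = 180.249 / 269.790 × 100 = 66.81%.

66.81 wt%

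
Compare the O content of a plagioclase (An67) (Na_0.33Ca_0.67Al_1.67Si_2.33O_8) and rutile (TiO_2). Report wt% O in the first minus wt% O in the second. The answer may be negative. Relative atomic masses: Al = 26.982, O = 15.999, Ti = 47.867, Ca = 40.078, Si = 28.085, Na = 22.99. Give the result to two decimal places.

O in Na_0.33Ca_0.67Al_1.67Si_2.33O_8: molar mass 272.929 g/mol; 8×15.999 = 127.992 g → 46.90 wt%.
O in TiO_2: molar mass 79.865 g/mol; 2×15.999 = 31.998 g → 40.07 wt%.
Difference = 46.90 − 40.07 = 6.83 percentage points.

6.83 percentage points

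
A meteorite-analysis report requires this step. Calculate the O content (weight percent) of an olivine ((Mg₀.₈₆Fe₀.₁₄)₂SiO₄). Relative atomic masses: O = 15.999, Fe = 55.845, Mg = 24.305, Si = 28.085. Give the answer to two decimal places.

42.80 weight percent

Formula mass = 1.72*24.305 + 0.28*55.845 + 1*28.085 + 4*15.999 = 149.522 g/mol, of which 63.996 g is O.
So O makes up 63.996/149.522 = 0.4280 of the mass, i.e. 42.80%.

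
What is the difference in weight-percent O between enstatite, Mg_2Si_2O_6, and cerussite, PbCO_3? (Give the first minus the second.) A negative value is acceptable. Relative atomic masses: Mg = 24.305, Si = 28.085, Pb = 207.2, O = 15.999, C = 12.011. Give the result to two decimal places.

29.85 percentage points

First mineral: 95.994 g O in 200.774 g formula = 47.81 wt% O.
Second mineral: 47.997 g O in 267.208 g formula = 17.96 wt% O.
47.81% − 17.96% gives a difference of 29.85 percentage points.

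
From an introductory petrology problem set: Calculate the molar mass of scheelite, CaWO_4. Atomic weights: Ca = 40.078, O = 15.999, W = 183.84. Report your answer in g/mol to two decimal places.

The formula mass is the sum 1*40.078 + 1*183.84 + 4*15.999.

287.91 g/mol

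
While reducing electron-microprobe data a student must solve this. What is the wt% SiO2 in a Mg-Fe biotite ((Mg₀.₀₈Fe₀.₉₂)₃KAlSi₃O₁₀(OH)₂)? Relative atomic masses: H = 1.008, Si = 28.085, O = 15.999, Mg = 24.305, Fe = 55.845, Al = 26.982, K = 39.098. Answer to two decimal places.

Molar mass of (Mg₀.₀₈Fe₀.₉₂)₃KAlSi₃O₁₀(OH)₂ = 0.24·24.305 + 2.76·55.845 + 1·39.098 + 1·26.982 + 3·28.085 + 12·15.999 + 2·1.008 = 504.304 g/mol.
Each formula unit contains 3 Si, equivalent to 3/1 = 3.0000 mol SiO2.
M(SiO2) = 1×28.085 + 2×15.999 = 60.083 g/mol.
Mass of SiO2 per formula unit = 3.0000 × 60.083 = 180.249 g.
SiO2 wt% = 180.249 / 504.304 × 100 = 35.74%.

35.74 wt%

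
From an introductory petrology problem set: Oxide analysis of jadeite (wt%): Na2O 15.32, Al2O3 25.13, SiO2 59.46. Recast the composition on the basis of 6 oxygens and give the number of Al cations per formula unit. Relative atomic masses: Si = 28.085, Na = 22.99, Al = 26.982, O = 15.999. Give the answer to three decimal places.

Na2O (M=61.979): mol = 0.24718; Na = 0.49436, O = 0.24718.
Al2O3 (M=101.961): mol = 0.24647; Al = 0.49294, O = 0.73941.
SiO2 (M=60.083): mol = 0.98963; Si = 0.98963, O = 1.97926.
ΣO = 2.96585; factor = 6/ΣO = 2.02303.
Al apfu = 0.49294 × 2.02303 = 0.997.

0.997 Al apfu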